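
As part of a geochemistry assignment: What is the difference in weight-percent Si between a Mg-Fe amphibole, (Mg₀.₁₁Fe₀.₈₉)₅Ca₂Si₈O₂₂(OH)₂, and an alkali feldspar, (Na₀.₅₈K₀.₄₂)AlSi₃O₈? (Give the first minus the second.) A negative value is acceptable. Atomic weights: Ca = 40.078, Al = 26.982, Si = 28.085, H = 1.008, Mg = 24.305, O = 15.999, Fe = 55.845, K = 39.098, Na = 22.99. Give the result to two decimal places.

First mineral: 224.680 g Si in 952.706 g formula = 23.58 wt% Si.
Second mineral: 84.255 g Si in 268.984 g formula = 31.32 wt% Si.
23.58% − 31.32% gives a difference of -7.74 percentage points.

-7.74 percentage points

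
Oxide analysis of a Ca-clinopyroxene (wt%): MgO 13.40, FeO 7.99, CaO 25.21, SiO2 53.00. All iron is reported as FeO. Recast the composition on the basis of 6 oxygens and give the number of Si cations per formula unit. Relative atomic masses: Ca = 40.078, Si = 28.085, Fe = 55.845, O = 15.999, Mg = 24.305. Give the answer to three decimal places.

1.992 Si apfu

MgO (M=40.304): mol = 0.33247; Mg = 0.33247, O = 0.33247.
FeO (M=71.844): mol = 0.11121; Fe = 0.11121, O = 0.11121.
CaO (M=56.077): mol = 0.44956; Ca = 0.44956, O = 0.44956.
SiO2 (M=60.083): mol = 0.88211; Si = 0.88211, O = 1.76422.
ΣO = 2.65746; factor = 6/ΣO = 2.25780.
Si apfu = 0.88211 × 2.25780 = 1.992.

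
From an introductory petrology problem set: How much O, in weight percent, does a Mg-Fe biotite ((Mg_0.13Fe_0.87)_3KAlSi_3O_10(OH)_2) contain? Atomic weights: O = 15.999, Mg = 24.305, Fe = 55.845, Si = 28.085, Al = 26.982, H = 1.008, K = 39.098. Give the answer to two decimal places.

38.43 weight percent

Formula mass = 0.39·24.305 + 2.61·55.845 + 1·39.098 + 1·26.982 + 3·28.085 + 12·15.999 + 2·1.008 = 499.573 g/mol, of which 191.988 g is O.
So O makes up 191.988/499.573 = 0.3843 of the mass, i.e. 38.43%.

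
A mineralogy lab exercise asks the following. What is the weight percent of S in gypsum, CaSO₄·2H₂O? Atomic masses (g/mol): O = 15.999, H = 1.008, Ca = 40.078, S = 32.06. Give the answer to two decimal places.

Molar mass of CaSO₄·2H₂O: 1·40.078 + 1·32.06 + 6·15.999 + 4·1.008 = 172.164 g/mol.
Mass of S per formula unit: 1 × 32.06 = 32.060 g.
Weight fraction S = 32.060 / 172.164 = 0.1862.

18.62 weight percent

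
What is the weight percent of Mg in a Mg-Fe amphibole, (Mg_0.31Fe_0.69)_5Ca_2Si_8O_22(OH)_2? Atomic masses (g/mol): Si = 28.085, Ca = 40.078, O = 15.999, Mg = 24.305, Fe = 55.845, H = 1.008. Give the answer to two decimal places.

Formula mass = 1.55×24.305 + 3.45×55.845 + 2×40.078 + 8×28.085 + 24×15.999 + 2×1.008 = 921.166 g/mol, of which 37.673 g is Mg.
So Mg makes up 37.673/921.166 = 0.0409 of the mass, i.e. 4.09%.

4.09 mass %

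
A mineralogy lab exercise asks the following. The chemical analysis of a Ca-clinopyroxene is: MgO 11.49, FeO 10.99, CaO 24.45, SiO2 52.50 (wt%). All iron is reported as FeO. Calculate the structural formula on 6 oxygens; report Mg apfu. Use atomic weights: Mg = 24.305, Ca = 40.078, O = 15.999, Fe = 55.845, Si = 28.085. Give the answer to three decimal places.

0.652 Mg apfu

11.49 wt% MgO ÷ 40.304 g/mol = 0.28508 mol, giving 0.28508 Mg and 0.28508 O.
10.99 wt% FeO ÷ 71.844 g/mol = 0.15297 mol, giving 0.15297 Fe and 0.15297 O.
24.45 wt% CaO ÷ 56.077 g/mol = 0.43601 mol, giving 0.43601 Ca and 0.43601 O.
52.50 wt% SiO2 ÷ 60.083 g/mol = 0.87379 mol, giving 0.87379 Si and 1.74758 O.
Oxygen sums to 2.62164; scaling by 6/2.62164 = 2.28864 puts the formula on 6 O.
Mg: 0.28508 × 2.28864 = 0.652 atoms per formula unit.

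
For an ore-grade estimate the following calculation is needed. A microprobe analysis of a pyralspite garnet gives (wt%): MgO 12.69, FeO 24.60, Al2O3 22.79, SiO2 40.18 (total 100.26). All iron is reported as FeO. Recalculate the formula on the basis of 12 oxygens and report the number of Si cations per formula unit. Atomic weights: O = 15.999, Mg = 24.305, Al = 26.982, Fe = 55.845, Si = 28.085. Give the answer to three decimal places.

MgO (M=40.304): mol = 0.31486; Mg = 0.31486, O = 0.31486.
FeO (M=71.844): mol = 0.34241; Fe = 0.34241, O = 0.34241.
Al2O3 (M=101.961): mol = 0.22352; Al = 0.44704, O = 0.67056.
SiO2 (M=60.083): mol = 0.66874; Si = 0.66874, O = 1.33748.
ΣO = 2.66531; factor = 12/ΣO = 4.50229.
Si apfu = 0.66874 × 4.50229 = 3.011.

3.011 Si apfu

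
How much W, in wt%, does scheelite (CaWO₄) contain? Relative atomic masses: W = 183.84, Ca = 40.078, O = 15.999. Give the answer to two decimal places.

63.85 wt%

M(CaWO₄) = 287.914 g/mol.
W contributes 1 × 183.84 = 183.840 g per mole.
183.840/287.914 = 0.6385 → 63.85%.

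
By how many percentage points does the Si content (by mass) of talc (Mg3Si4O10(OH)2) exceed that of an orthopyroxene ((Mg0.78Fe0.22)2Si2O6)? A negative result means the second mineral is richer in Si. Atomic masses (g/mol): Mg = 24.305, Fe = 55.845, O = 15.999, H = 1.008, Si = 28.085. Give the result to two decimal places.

First mineral: 112.340 g Si in 379.259 g formula = 29.62 wt% Si.
Second mineral: 56.170 g Si in 214.652 g formula = 26.17 wt% Si.
29.62% − 26.17% gives a difference of 3.45 percentage points.

3.45 percentage points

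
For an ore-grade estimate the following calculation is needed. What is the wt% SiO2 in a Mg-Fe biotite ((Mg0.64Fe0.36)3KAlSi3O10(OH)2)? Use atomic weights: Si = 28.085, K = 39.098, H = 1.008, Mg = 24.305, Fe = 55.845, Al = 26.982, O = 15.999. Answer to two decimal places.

M((Mg0.64Fe0.36)3KAlSi3O10(OH)2) = 451.317 g/mol; M(SiO2) = 60.083 g/mol.
Moles SiO2 per formula unit = 3 Si ÷ 1 = 3.0000.
SiO2 fraction = (3.0000 × 60.083) / 451.317 = 180.249/451.317 = 0.3994.

39.94 wt%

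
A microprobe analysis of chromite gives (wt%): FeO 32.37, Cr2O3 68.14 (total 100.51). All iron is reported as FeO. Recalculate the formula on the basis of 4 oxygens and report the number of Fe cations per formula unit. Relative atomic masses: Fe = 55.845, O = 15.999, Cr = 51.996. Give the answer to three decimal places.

1.004 Fe apfu

FeO (M=71.844): mol = 0.45056; Fe = 0.45056, O = 0.45056.
Cr2O3 (M=151.989): mol = 0.44832; Cr = 0.89664, O = 1.34496.
ΣO = 1.79552; factor = 4/ΣO = 2.22777.
Fe apfu = 0.45056 × 2.22777 = 1.004.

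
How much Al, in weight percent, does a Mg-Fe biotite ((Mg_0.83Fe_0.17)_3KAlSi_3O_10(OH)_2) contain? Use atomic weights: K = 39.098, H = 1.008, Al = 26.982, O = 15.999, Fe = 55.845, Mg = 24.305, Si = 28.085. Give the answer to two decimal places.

Molar mass of (Mg_0.83Fe_0.17)_3KAlSi_3O_10(OH)_2: 2.49·24.305 + 0.51·55.845 + 1·39.098 + 1·26.982 + 3·28.085 + 12·15.999 + 2·1.008 = 433.339 g/mol.
Mass of Al per formula unit: 1 × 26.982 = 26.982 g.
Weight fraction Al = 26.982 / 433.339 = 0.0623.

6.23 weight percent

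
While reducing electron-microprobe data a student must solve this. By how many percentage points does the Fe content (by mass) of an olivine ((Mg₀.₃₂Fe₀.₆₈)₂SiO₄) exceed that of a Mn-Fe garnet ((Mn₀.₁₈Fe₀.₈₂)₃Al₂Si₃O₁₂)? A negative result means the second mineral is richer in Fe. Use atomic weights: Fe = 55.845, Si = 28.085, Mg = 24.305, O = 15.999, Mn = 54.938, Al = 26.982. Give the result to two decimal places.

M((Mg₀.₃₂Fe₀.₆₈)₂SiO₄) = 183.585 g/mol, so wt% Fe = 75.949/183.585 × 100 = 41.37%.
M((Mn₀.₁₈Fe₀.₈₂)₃Al₂Si₃O₁₂) = 497.252 g/mol, so wt% Fe = 137.379/497.252 × 100 = 27.63%.
41.37 − 27.63 = 13.74 pp.

13.74 percentage points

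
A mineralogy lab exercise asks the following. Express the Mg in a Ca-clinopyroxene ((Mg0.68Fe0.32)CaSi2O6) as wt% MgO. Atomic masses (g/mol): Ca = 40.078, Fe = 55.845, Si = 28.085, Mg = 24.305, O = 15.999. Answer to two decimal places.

12.09 wt%

M((Mg0.68Fe0.32)CaSi2O6) = 226.640 g/mol; M(MgO) = 40.304 g/mol.
Moles MgO per formula unit = 0.68 Mg ÷ 1 = 0.6800.
MgO fraction = (0.6800 × 40.304) / 226.640 = 27.407/226.640 = 0.1209.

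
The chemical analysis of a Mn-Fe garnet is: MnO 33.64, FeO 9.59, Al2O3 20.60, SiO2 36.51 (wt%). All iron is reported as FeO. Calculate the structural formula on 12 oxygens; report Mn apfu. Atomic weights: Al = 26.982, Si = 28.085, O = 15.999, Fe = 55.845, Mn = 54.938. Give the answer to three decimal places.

33.64 wt% MnO ÷ 70.937 g/mol = 0.47422 mol, giving 0.47422 Mn and 0.47422 O.
9.59 wt% FeO ÷ 71.844 g/mol = 0.13348 mol, giving 0.13348 Fe and 0.13348 O.
20.60 wt% Al2O3 ÷ 101.961 g/mol = 0.20204 mol, giving 0.40408 Al and 0.60612 O.
36.51 wt% SiO2 ÷ 60.083 g/mol = 0.60766 mol, giving 0.60766 Si and 1.21532 O.
Oxygen sums to 2.42914; scaling by 12/2.42914 = 4.94002 puts the formula on 12 O.
Mn: 0.47422 × 4.94002 = 2.343 atoms per formula unit.

2.343 Mn apfu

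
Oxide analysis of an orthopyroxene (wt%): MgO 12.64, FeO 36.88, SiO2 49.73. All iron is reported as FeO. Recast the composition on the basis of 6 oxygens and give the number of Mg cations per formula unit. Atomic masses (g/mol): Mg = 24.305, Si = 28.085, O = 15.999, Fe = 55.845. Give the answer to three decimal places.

MgO: 12.64/40.304 = 0.31362 mol → 0.31362 mol Mg, 0.31362 mol O.
FeO: 36.88/71.844 = 0.51333 mol → 0.51333 mol Fe, 0.51333 mol O.
SiO2: 49.73/60.083 = 0.82769 mol → 0.82769 mol Si, 1.65538 mol O.
Total oxygen = 2.48233 mol. Normalization factor = 6/2.48233 = 2.41708.
Mg per 6 O = 0.31362 × 2.41708 = 0.758.

0.758 Mg apfu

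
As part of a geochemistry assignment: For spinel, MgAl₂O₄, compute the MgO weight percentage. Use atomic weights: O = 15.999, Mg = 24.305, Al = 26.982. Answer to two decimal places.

28.33 wt%

M(MgAl₂O₄) = 142.265 g/mol; M(MgO) = 40.304 g/mol.
Moles MgO per formula unit = 1 Mg ÷ 1 = 1.0000.
MgO fraction = (1.0000 × 40.304) / 142.265 = 40.304/142.265 = 0.2833.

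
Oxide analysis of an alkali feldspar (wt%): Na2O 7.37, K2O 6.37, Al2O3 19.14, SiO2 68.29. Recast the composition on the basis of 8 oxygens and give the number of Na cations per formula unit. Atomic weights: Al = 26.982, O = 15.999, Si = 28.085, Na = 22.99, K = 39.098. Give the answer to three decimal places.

Na2O: 7.37/61.979 = 0.11891 mol → 0.23782 mol Na, 0.11891 mol O.
K2O: 6.37/94.195 = 0.06763 mol → 0.13526 mol K, 0.06763 mol O.
Al2O3: 19.14/101.961 = 0.18772 mol → 0.37544 mol Al, 0.56316 mol O.
SiO2: 68.29/60.083 = 1.13659 mol → 1.13659 mol Si, 2.27318 mol O.
Total oxygen = 3.02288 mol. Normalization factor = 8/3.02288 = 2.64648.
Na per 8 O = 0.23782 × 2.64648 = 0.629.

0.629 Na apfu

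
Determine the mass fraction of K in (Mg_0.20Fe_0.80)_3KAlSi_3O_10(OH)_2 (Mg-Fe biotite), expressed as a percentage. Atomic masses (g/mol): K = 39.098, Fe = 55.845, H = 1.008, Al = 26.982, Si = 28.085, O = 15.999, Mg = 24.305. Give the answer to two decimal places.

7.93 wt%

M((Mg_0.20Fe_0.80)_3KAlSi_3O_10(OH)_2) = 492.950 g/mol.
K contributes 1 × 39.098 = 39.098 g per mole.
39.098/492.950 = 0.0793 → 7.93%.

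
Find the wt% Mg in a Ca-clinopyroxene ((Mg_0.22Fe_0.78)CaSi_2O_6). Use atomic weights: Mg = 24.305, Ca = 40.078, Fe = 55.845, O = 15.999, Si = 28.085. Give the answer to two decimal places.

2.22 mass %

Formula mass = 0.22*24.305 + 0.78*55.845 + 1*40.078 + 2*28.085 + 6*15.999 = 241.148 g/mol, of which 5.347 g is Mg.
So Mg makes up 5.347/241.148 = 0.0222 of the mass, i.e. 2.22%.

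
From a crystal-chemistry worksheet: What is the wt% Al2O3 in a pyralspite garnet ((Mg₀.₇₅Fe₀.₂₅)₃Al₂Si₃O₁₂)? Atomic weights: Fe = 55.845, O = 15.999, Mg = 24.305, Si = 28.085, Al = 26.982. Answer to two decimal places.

Formula mass = 426.777 g/mol.
2 Al → 1.0000 mol Al2O3 per formula unit; M(Al2O3) = 101.961, so Al2O3 mass = 101.961 g.
101.961/426.777 × 100 = 23.89 wt%.

23.89 wt%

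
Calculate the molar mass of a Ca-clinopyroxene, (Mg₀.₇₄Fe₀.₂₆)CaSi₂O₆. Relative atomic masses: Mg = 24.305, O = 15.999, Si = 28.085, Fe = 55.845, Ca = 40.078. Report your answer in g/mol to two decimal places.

224.75 g/mol

M = 0.74×24.305 + 0.26×55.845 + 1×40.078 + 2×28.085 + 6×15.999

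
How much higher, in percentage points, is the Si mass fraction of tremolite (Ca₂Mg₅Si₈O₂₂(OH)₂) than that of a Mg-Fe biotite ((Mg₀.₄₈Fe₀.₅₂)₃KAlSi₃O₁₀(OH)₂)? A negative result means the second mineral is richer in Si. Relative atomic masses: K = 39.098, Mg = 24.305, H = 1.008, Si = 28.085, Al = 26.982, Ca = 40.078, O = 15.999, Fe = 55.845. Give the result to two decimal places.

9.60 percentage points

Si in Ca₂Mg₅Si₈O₂₂(OH)₂: molar mass 812.353 g/mol; 8×28.085 = 224.680 g → 27.66 wt%.
Si in (Mg₀.₄₈Fe₀.₅₂)₃KAlSi₃O₁₀(OH)₂: molar mass 466.456 g/mol; 3×28.085 = 84.255 g → 18.06 wt%.
Difference = 27.66 − 18.06 = 9.60 percentage points.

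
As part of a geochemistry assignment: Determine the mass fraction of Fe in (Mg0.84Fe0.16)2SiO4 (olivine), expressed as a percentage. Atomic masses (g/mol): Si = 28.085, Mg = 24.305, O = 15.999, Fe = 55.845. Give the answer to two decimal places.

Molar mass of (Mg0.84Fe0.16)2SiO4: 1.68·24.305 + 0.32·55.845 + 1·28.085 + 4·15.999 = 150.784 g/mol.
Mass of Fe per formula unit: 0.32 × 55.845 = 17.870 g.
Weight fraction Fe = 17.870 / 150.784 = 0.1185.

11.85 wt%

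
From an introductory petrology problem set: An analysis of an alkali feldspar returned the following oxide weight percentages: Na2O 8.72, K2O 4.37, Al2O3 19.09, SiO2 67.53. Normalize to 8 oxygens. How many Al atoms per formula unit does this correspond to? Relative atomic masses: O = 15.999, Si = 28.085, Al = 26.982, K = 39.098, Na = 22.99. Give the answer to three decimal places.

1.000 Al apfu

Na2O (M=61.979): mol = 0.14069; Na = 0.28138, O = 0.14069.
K2O (M=94.195): mol = 0.04639; K = 0.09278, O = 0.04639.
Al2O3 (M=101.961): mol = 0.18723; Al = 0.37446, O = 0.56169.
SiO2 (M=60.083): mol = 1.12395; Si = 1.12395, O = 2.24790.
ΣO = 2.99667; factor = 8/ΣO = 2.66963.
Al apfu = 0.37446 × 2.66963 = 1.000.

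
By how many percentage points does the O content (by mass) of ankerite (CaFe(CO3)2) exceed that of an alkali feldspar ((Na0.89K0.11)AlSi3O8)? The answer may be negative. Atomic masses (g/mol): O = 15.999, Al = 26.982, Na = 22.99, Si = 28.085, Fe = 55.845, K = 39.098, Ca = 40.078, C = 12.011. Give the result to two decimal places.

O in CaFe(CO3)2: molar mass 215.939 g/mol; 6×15.999 = 95.994 g → 44.45 wt%.
O in (Na0.89K0.11)AlSi3O8: molar mass 263.991 g/mol; 8×15.999 = 127.992 g → 48.48 wt%.
Difference = 44.45 − 48.48 = -4.03 percentage points.

-4.03 percentage points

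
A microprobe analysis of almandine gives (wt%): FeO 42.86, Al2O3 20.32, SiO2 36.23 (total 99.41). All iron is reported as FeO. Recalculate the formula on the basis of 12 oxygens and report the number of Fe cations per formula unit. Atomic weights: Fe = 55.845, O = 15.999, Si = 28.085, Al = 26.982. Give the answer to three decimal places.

2.982 Fe apfu

FeO: 42.86/71.844 = 0.59657 mol → 0.59657 mol Fe, 0.59657 mol O.
Al2O3: 20.32/101.961 = 0.19929 mol → 0.39858 mol Al, 0.59787 mol O.
SiO2: 36.23/60.083 = 0.60300 mol → 0.60300 mol Si, 1.20600 mol O.
Total oxygen = 2.40044 mol. Normalization factor = 12/2.40044 = 4.99908.
Fe per 12 O = 0.59657 × 4.99908 = 2.982.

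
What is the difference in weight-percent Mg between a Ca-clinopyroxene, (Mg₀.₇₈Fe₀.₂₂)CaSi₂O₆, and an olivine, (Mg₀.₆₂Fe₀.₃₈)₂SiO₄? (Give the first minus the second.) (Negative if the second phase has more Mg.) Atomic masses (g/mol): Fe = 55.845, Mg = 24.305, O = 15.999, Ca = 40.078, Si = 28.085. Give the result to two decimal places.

First mineral: 18.958 g Mg in 223.486 g formula = 8.48 wt% Mg.
Second mineral: 30.138 g Mg in 164.661 g formula = 18.30 wt% Mg.
8.48% − 18.30% gives a difference of -9.82 percentage points.

-9.82 percentage points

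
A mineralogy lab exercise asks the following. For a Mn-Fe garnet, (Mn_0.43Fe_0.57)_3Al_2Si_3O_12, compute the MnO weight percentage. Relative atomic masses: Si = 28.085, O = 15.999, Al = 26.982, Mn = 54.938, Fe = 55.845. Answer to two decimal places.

M((Mn_0.43Fe_0.57)_3Al_2Si_3O_12) = 496.572 g/mol; M(MnO) = 70.937 g/mol.
Moles MnO per formula unit = 1.29 Mn ÷ 1 = 1.2900.
MnO fraction = (1.2900 × 70.937) / 496.572 = 91.509/496.572 = 0.1843.

18.43 wt%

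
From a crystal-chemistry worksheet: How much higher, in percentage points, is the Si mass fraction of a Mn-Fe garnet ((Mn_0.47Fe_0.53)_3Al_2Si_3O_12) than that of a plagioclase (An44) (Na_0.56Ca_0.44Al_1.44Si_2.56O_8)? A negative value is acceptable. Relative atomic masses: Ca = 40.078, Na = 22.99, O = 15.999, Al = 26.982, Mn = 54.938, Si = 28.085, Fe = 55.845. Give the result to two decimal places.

M((Mn_0.47Fe_0.53)_3Al_2Si_3O_12) = 496.463 g/mol, so wt% Si = 84.255/496.463 × 100 = 16.97%.
M(Na_0.56Ca_0.44Al_1.44Si_2.56O_8) = 269.252 g/mol, so wt% Si = 71.898/269.252 × 100 = 26.70%.
16.97 − 26.70 = -9.73 pp.

-9.73 percentage points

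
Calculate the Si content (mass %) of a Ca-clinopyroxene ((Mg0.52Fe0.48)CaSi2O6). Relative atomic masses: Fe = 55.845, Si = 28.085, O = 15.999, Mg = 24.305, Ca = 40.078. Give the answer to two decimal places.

Molar mass of (Mg0.52Fe0.48)CaSi2O6: 0.52·24.305 + 0.48·55.845 + 1·40.078 + 2·28.085 + 6·15.999 = 231.686 g/mol.
Mass of Si per formula unit: 2 × 28.085 = 56.170 g.
Weight fraction Si = 56.170 / 231.686 = 0.2424.

24.24 mass %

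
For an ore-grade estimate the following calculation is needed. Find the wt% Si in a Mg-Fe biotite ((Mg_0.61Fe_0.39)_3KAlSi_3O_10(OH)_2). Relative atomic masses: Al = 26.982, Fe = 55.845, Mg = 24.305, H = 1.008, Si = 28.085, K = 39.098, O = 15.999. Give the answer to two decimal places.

M((Mg_0.61Fe_0.39)_3KAlSi_3O_10(OH)_2) = 454.156 g/mol.
Si contributes 3 × 28.085 = 84.255 g per mole.
84.255/454.156 = 0.1855 → 18.55%.

18.55 weight percent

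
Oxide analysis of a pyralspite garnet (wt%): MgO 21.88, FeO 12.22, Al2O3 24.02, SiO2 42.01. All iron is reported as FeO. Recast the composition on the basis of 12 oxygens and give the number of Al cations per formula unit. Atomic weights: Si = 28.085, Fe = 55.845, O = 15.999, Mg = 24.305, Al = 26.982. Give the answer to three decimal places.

2.006 Al apfu

MgO (M=40.304): mol = 0.54287; Mg = 0.54287, O = 0.54287.
FeO (M=71.844): mol = 0.17009; Fe = 0.17009, O = 0.17009.
Al2O3 (M=101.961): mol = 0.23558; Al = 0.47116, O = 0.70674.
SiO2 (M=60.083): mol = 0.69920; Si = 0.69920, O = 1.39840.
ΣO = 2.81810; factor = 12/ΣO = 4.25819.
Al apfu = 0.47116 × 4.25819 = 2.006.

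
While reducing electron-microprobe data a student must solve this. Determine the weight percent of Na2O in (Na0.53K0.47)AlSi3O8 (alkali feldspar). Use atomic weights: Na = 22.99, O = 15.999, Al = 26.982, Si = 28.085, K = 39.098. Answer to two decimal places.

6.09 wt%

Molar mass of (Na0.53K0.47)AlSi3O8 = 0.53*22.99 + 0.47*39.098 + 1*26.982 + 3*28.085 + 8*15.999 = 269.790 g/mol.
Each formula unit contains 0.53 Na, equivalent to 0.53/2 = 0.2650 mol Na2O.
M(Na2O) = 2×22.99 + 1×15.999 = 61.979 g/mol.
Mass of Na2O per formula unit = 0.2650 × 61.979 = 16.424 g.
Na2O wt% = 16.424 / 269.790 × 100 = 6.09%.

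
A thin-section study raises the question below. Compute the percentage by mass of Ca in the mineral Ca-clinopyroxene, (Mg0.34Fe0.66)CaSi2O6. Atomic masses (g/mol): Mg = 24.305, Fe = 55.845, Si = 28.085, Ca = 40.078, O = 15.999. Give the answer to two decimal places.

16.88 wt%

Formula mass = 0.34·24.305 + 0.66·55.845 + 1·40.078 + 2·28.085 + 6·15.999 = 237.363 g/mol, of which 40.078 g is Ca.
So Ca makes up 40.078/237.363 = 0.1688 of the mass, i.e. 16.88%.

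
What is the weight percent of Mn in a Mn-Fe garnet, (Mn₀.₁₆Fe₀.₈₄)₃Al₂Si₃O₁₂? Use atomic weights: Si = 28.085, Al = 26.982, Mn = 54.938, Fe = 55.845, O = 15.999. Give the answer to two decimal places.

5.30 weight percent

M((Mn₀.₁₆Fe₀.₈₄)₃Al₂Si₃O₁₂) = 497.307 g/mol.
Mn contributes 0.48 × 54.938 = 26.370 g per mole.
26.370/497.307 = 0.0530 → 5.30%.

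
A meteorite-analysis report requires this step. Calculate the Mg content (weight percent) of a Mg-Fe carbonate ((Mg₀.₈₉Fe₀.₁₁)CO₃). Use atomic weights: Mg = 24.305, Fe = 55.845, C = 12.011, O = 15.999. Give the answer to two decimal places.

24.64 weight percent

M((Mg₀.₈₉Fe₀.₁₁)CO₃) = 87.782 g/mol.
Mg contributes 0.89 × 24.305 = 21.631 g per mole.
21.631/87.782 = 0.2464 → 24.64%.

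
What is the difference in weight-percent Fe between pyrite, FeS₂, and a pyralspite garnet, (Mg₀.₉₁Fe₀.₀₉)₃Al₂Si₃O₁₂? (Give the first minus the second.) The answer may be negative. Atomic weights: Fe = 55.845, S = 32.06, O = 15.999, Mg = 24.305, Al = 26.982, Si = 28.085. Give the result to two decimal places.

42.89 percentage points

M(FeS₂) = 119.965 g/mol, so wt% Fe = 55.845/119.965 × 100 = 46.55%.
M((Mg₀.₉₁Fe₀.₀₉)₃Al₂Si₃O₁₂) = 411.638 g/mol, so wt% Fe = 15.078/411.638 × 100 = 3.66%.
46.55 − 3.66 = 42.89 pp.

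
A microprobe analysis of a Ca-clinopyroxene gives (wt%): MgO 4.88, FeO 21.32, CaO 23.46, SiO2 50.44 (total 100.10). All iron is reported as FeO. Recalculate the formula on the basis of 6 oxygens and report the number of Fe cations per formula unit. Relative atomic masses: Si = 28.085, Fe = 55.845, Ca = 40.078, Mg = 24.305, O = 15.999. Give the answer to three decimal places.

MgO (M=40.304): mol = 0.12108; Mg = 0.12108, O = 0.12108.
FeO (M=71.844): mol = 0.29675; Fe = 0.29675, O = 0.29675.
CaO (M=56.077): mol = 0.41835; Ca = 0.41835, O = 0.41835.
SiO2 (M=60.083): mol = 0.83951; Si = 0.83951, O = 1.67902.
ΣO = 2.51520; factor = 6/ΣO = 2.38550.
Fe apfu = 0.29675 × 2.38550 = 0.708.

0.708 Fe apfu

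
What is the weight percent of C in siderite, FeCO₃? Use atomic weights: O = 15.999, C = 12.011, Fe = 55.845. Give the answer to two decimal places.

10.37 wt%

M(FeCO₃) = 115.853 g/mol.
C contributes 1 × 12.011 = 12.011 g per mole.
12.011/115.853 = 0.1037 → 10.37%.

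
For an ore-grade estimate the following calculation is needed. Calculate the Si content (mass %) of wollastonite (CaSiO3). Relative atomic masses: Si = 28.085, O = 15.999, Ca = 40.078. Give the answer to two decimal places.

Formula mass = 1*40.078 + 1*28.085 + 3*15.999 = 116.160 g/mol, of which 28.085 g is Si.
So Si makes up 28.085/116.160 = 0.2418 of the mass, i.e. 24.18%.

24.18 mass %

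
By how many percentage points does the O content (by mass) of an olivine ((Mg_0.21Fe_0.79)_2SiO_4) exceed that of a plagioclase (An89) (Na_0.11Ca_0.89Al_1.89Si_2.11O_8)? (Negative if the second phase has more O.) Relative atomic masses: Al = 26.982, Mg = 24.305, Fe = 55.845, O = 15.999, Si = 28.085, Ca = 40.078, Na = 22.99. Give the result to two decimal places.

-12.71 percentage points

O in (Mg_0.21Fe_0.79)_2SiO_4: molar mass 190.524 g/mol; 4×15.999 = 63.996 g → 33.59 wt%.
O in Na_0.11Ca_0.89Al_1.89Si_2.11O_8: molar mass 276.446 g/mol; 8×15.999 = 127.992 g → 46.30 wt%.
Difference = 33.59 − 46.30 = -12.71 percentage points.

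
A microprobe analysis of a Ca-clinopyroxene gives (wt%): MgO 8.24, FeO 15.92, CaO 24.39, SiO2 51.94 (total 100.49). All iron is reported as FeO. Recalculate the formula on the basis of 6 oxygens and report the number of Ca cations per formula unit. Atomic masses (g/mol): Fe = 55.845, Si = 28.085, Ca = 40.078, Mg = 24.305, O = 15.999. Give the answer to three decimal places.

MgO: 8.24/40.304 = 0.20445 mol → 0.20445 mol Mg, 0.20445 mol O.
FeO: 15.92/71.844 = 0.22159 mol → 0.22159 mol Fe, 0.22159 mol O.
CaO: 24.39/56.077 = 0.43494 mol → 0.43494 mol Ca, 0.43494 mol O.
SiO2: 51.94/60.083 = 0.86447 mol → 0.86447 mol Si, 1.72894 mol O.
Total oxygen = 2.58992 mol. Normalization factor = 6/2.58992 = 2.31667.
Ca per 6 O = 0.43494 × 2.31667 = 1.008.

1.008 Ca apfu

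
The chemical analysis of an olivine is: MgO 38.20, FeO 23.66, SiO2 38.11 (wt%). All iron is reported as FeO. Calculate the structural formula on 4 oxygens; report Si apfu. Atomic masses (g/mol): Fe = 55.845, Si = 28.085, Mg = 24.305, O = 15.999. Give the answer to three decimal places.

MgO: 38.20/40.304 = 0.94780 mol → 0.94780 mol Mg, 0.94780 mol O.
FeO: 23.66/71.844 = 0.32932 mol → 0.32932 mol Fe, 0.32932 mol O.
SiO2: 38.11/60.083 = 0.63429 mol → 0.63429 mol Si, 1.26858 mol O.
Total oxygen = 2.54570 mol. Normalization factor = 4/2.54570 = 1.57128.
Si per 4 O = 0.63429 × 1.57128 = 0.997.

0.997 Si apfu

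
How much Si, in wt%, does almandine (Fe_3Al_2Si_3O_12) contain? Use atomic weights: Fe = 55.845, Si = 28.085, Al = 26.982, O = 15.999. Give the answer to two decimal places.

Molar mass of Fe_3Al_2Si_3O_12: 3·55.845 + 2·26.982 + 3·28.085 + 12·15.999 = 497.742 g/mol.
Mass of Si per formula unit: 3 × 28.085 = 84.255 g.
Weight fraction Si = 84.255 / 497.742 = 0.1693.

16.93 wt%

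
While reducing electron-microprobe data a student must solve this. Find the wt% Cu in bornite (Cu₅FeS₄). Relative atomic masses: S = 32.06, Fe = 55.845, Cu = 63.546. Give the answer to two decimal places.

Formula mass = 5×63.546 + 1×55.845 + 4×32.06 = 501.815 g/mol, of which 317.730 g is Cu.
So Cu makes up 317.730/501.815 = 0.6332 of the mass, i.e. 63.32%.

63.32 wt%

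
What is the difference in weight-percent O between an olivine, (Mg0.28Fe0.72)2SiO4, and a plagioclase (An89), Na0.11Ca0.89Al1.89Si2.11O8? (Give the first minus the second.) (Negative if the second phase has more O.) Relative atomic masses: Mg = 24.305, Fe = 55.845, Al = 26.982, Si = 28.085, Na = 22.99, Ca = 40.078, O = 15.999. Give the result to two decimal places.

O in (Mg0.28Fe0.72)2SiO4: molar mass 186.109 g/mol; 4×15.999 = 63.996 g → 34.39 wt%.
O in Na0.11Ca0.89Al1.89Si2.11O8: molar mass 276.446 g/mol; 8×15.999 = 127.992 g → 46.30 wt%.
Difference = 34.39 − 46.30 = -11.91 percentage points.

-11.91 percentage points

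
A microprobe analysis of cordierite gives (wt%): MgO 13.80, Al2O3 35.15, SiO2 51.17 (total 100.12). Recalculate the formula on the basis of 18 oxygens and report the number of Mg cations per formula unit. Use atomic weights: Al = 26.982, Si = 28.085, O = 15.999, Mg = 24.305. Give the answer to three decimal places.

MgO (M=40.304): mol = 0.34240; Mg = 0.34240, O = 0.34240.
Al2O3 (M=101.961): mol = 0.34474; Al = 0.68948, O = 1.03422.
SiO2 (M=60.083): mol = 0.85166; Si = 0.85166, O = 1.70332.
ΣO = 3.07994; factor = 18/ΣO = 5.84427.
Mg apfu = 0.34240 × 5.84427 = 2.001.

2.001 Mg apfu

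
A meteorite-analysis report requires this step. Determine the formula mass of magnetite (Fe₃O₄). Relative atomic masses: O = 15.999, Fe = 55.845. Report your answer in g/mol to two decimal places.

231.53 g/mol

M = 3*55.845 + 4*15.999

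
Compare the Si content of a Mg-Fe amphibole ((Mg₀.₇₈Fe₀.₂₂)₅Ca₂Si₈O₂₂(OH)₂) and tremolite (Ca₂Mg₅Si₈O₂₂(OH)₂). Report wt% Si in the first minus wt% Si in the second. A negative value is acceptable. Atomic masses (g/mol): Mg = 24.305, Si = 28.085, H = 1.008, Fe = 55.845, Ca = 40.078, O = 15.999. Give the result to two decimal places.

-1.13 percentage points

First mineral: 224.680 g Si in 847.047 g formula = 26.53 wt% Si.
Second mineral: 224.680 g Si in 812.353 g formula = 27.66 wt% Si.
26.53% − 27.66% gives a difference of -1.13 percentage points.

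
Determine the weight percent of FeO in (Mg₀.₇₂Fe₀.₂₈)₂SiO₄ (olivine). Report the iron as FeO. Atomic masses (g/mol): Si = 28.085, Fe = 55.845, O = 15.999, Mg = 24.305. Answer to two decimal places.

25.41 wt%

M((Mg₀.₇₂Fe₀.₂₈)₂SiO₄) = 158.353 g/mol; M(FeO) = 71.844 g/mol.
Moles FeO per formula unit = 0.56 Fe ÷ 1 = 0.5600.
FeO fraction = (0.5600 × 71.844) / 158.353 = 40.233/158.353 = 0.2541.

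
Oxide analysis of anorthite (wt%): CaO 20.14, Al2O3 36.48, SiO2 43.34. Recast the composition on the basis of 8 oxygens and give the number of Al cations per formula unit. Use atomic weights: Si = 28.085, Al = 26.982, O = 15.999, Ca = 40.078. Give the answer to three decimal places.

CaO (M=56.077): mol = 0.35915; Ca = 0.35915, O = 0.35915.
Al2O3 (M=101.961): mol = 0.35778; Al = 0.71556, O = 1.07334.
SiO2 (M=60.083): mol = 0.72134; Si = 0.72134, O = 1.44268.
ΣO = 2.87517; factor = 8/ΣO = 2.78244.
Al apfu = 0.71556 × 2.78244 = 1.991.

1.991 Al apfu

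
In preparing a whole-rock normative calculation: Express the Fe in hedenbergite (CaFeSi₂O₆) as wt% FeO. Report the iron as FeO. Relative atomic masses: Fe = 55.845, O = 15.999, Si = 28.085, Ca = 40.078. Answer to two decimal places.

28.96 wt%

Molar mass of CaFeSi₂O₆ = 1·40.078 + 1·55.845 + 2·28.085 + 6·15.999 = 248.087 g/mol.
Each formula unit contains 1 Fe, equivalent to 1/1 = 1.0000 mol FeO.
M(FeO) = 1×55.845 + 1×15.999 = 71.844 g/mol.
Mass of FeO per formula unit = 1.0000 × 71.844 = 71.844 g.
FeO wt% = 71.844 / 248.087 × 100 = 28.96%.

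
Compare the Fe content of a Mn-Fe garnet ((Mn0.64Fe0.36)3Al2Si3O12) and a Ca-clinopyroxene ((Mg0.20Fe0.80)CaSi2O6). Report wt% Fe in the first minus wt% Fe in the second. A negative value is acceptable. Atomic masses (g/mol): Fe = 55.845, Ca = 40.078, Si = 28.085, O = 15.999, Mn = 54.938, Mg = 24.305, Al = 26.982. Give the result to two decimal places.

Fe in (Mn0.64Fe0.36)3Al2Si3O12: molar mass 496.001 g/mol; 1.08×55.845 = 60.313 g → 12.16 wt%.
Fe in (Mg0.20Fe0.80)CaSi2O6: molar mass 241.779 g/mol; 0.80×55.845 = 44.676 g → 18.48 wt%.
Difference = 12.16 − 18.48 = -6.32 percentage points.

-6.32 percentage points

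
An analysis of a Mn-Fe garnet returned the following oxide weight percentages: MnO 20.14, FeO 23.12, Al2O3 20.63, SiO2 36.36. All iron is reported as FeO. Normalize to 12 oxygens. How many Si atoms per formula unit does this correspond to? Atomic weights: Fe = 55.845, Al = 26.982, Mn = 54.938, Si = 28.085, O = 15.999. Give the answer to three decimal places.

2.997 Si apfu

MnO (M=70.937): mol = 0.28391; Mn = 0.28391, O = 0.28391.
FeO (M=71.844): mol = 0.32181; Fe = 0.32181, O = 0.32181.
Al2O3 (M=101.961): mol = 0.20233; Al = 0.40466, O = 0.60699.
SiO2 (M=60.083): mol = 0.60516; Si = 0.60516, O = 1.21032.
ΣO = 2.42303; factor = 12/ΣO = 4.95248.
Si apfu = 0.60516 × 4.95248 = 2.997.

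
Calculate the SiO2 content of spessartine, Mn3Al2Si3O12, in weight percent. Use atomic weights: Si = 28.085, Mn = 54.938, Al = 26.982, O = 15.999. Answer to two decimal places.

36.41 wt%

Formula mass = 495.021 g/mol.
3 Si → 3.0000 mol SiO2 per formula unit; M(SiO2) = 60.083, so SiO2 mass = 180.249 g.
180.249/495.021 × 100 = 36.41 wt%.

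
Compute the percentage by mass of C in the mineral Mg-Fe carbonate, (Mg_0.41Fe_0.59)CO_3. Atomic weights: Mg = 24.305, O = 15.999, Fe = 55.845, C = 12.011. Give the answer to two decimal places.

M((Mg_0.41Fe_0.59)CO_3) = 102.922 g/mol.
C contributes 1 × 12.011 = 12.011 g per mole.
12.011/102.922 = 0.1167 → 11.67%.

11.67 weight percent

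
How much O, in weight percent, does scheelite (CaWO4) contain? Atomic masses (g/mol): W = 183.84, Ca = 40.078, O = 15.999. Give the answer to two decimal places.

22.23 weight percent

Formula mass = 1×40.078 + 1×183.84 + 4×15.999 = 287.914 g/mol, of which 63.996 g is O.
So O makes up 63.996/287.914 = 0.2223 of the mass, i.e. 22.23%.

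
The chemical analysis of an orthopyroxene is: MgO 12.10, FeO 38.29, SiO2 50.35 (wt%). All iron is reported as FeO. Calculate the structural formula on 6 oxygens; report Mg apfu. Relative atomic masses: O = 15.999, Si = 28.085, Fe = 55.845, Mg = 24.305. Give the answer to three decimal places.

0.718 Mg apfu

12.10 wt% MgO ÷ 40.304 g/mol = 0.30022 mol, giving 0.30022 Mg and 0.30022 O.
38.29 wt% FeO ÷ 71.844 g/mol = 0.53296 mol, giving 0.53296 Fe and 0.53296 O.
50.35 wt% SiO2 ÷ 60.083 g/mol = 0.83801 mol, giving 0.83801 Si and 1.67602 O.
Oxygen sums to 2.50920; scaling by 6/2.50920 = 2.39120 puts the formula on 6 O.
Mg: 0.30022 × 2.39120 = 0.718 atoms per formula unit.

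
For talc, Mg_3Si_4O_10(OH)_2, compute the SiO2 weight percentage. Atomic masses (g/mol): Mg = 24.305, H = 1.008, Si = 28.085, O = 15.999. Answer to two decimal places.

63.37 wt%

Formula mass = 379.259 g/mol.
4 Si → 4.0000 mol SiO2 per formula unit; M(SiO2) = 60.083, so SiO2 mass = 240.332 g.
240.332/379.259 × 100 = 63.37 wt%.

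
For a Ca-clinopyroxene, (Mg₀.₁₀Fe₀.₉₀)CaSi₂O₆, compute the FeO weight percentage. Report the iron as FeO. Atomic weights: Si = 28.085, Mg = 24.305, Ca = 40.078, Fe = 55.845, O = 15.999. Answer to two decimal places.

26.40 wt%

M((Mg₀.₁₀Fe₀.₉₀)CaSi₂O₆) = 244.933 g/mol; M(FeO) = 71.844 g/mol.
Moles FeO per formula unit = 0.90 Fe ÷ 1 = 0.9000.
FeO fraction = (0.9000 × 71.844) / 244.933 = 64.660/244.933 = 0.2640.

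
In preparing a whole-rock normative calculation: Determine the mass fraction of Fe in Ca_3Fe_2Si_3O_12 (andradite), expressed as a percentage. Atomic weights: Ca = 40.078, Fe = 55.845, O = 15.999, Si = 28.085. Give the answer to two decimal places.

21.98 wt%

Formula mass = 3*40.078 + 2*55.845 + 3*28.085 + 12*15.999 = 508.167 g/mol, of which 111.690 g is Fe.
So Fe makes up 111.690/508.167 = 0.2198 of the mass, i.e. 21.98%.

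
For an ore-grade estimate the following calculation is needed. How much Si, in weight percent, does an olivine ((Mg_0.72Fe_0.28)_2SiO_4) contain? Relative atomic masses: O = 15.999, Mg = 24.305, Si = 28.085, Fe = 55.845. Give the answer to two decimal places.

Molar mass of (Mg_0.72Fe_0.28)_2SiO_4: 1.44·24.305 + 0.56·55.845 + 1·28.085 + 4·15.999 = 158.353 g/mol.
Mass of Si per formula unit: 1 × 28.085 = 28.085 g.
Weight fraction Si = 28.085 / 158.353 = 0.1774.

17.74 weight percent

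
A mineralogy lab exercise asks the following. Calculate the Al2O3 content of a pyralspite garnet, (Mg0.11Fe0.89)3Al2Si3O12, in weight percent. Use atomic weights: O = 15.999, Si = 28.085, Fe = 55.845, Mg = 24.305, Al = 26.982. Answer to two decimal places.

M((Mg0.11Fe0.89)3Al2Si3O12) = 487.334 g/mol; M(Al2O3) = 101.961 g/mol.
Moles Al2O3 per formula unit = 2 Al ÷ 2 = 1.0000.
Al2O3 fraction = (1.0000 × 101.961) / 487.334 = 101.961/487.334 = 0.2092.

20.92 wt%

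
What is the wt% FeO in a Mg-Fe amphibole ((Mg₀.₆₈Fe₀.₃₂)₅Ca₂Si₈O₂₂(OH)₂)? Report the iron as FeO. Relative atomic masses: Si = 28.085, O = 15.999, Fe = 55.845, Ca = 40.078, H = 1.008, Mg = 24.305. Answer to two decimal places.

13.32 wt%

Molar mass of (Mg₀.₆₈Fe₀.₃₂)₅Ca₂Si₈O₂₂(OH)₂ = 3.40·24.305 + 1.60·55.845 + 2·40.078 + 8·28.085 + 24·15.999 + 2·1.008 = 862.817 g/mol.
Each formula unit contains 1.60 Fe, equivalent to 1.60/1 = 1.6000 mol FeO.
M(FeO) = 1×55.845 + 1×15.999 = 71.844 g/mol.
Mass of FeO per formula unit = 1.6000 × 71.844 = 114.950 g.
FeO wt% = 114.950 / 862.817 × 100 = 13.32%.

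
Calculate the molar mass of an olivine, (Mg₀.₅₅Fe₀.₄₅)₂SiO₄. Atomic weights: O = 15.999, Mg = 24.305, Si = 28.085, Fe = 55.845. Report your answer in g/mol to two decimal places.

169.08 g/mol

The formula mass is the sum 1.10×24.305 + 0.90×55.845 + 1×28.085 + 4×15.999.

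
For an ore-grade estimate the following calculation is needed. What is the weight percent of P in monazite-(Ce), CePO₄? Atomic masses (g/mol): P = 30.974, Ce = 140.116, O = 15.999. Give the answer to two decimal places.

13.18 wt%

Molar mass of CePO₄: 1×140.116 + 1×30.974 + 4×15.999 = 235.086 g/mol.
Mass of P per formula unit: 1 × 30.974 = 30.974 g.
Weight fraction P = 30.974 / 235.086 = 0.1318.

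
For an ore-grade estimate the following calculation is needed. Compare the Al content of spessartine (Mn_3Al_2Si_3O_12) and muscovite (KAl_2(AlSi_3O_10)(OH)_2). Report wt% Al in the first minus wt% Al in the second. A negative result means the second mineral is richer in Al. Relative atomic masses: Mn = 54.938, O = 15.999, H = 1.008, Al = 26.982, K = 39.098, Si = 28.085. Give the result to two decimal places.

Al in Mn_3Al_2Si_3O_12: molar mass 495.021 g/mol; 2×26.982 = 53.964 g → 10.90 wt%.
Al in KAl_2(AlSi_3O_10)(OH)_2: molar mass 398.303 g/mol; 3×26.982 = 80.946 g → 20.32 wt%.
Difference = 10.90 − 20.32 = -9.42 percentage points.

-9.42 percentage points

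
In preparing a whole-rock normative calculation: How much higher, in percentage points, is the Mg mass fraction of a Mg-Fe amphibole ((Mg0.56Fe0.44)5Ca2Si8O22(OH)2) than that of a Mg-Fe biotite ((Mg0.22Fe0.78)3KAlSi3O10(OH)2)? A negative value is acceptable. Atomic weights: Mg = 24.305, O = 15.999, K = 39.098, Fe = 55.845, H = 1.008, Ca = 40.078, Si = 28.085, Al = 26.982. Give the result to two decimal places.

4.45 percentage points

Mg in (Mg0.56Fe0.44)5Ca2Si8O22(OH)2: molar mass 881.741 g/mol; 2.80×24.305 = 68.054 g → 7.72 wt%.
Mg in (Mg0.22Fe0.78)3KAlSi3O10(OH)2: molar mass 491.058 g/mol; 0.66×24.305 = 16.041 g → 3.27 wt%.
Difference = 7.72 − 3.27 = 4.45 percentage points.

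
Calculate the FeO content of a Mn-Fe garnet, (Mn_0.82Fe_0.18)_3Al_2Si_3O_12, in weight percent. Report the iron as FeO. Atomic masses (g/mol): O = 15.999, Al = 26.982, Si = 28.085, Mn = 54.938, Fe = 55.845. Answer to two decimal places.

Formula mass = 495.511 g/mol.
0.54 Fe → 0.5400 mol FeO per formula unit; M(FeO) = 71.844, so FeO mass = 38.796 g.
38.796/495.511 × 100 = 7.83 wt%.

7.83 wt%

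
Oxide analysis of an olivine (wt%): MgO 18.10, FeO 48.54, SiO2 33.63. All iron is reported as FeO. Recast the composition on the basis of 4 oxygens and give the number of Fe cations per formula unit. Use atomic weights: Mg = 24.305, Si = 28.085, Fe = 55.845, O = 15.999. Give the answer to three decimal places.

MgO (M=40.304): mol = 0.44909; Mg = 0.44909, O = 0.44909.
FeO (M=71.844): mol = 0.67563; Fe = 0.67563, O = 0.67563.
SiO2 (M=60.083): mol = 0.55973; Si = 0.55973, O = 1.11946.
ΣO = 2.24418; factor = 4/ΣO = 1.78239.
Fe apfu = 0.67563 × 1.78239 = 1.204.

1.204 Fe apfu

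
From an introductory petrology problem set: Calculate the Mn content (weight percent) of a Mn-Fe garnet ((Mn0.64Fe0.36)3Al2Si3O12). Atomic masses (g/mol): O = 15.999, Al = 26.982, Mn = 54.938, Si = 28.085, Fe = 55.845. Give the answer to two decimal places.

21.27 weight percent

M((Mn0.64Fe0.36)3Al2Si3O12) = 496.001 g/mol.
Mn contributes 1.92 × 54.938 = 105.481 g per mole.
105.481/496.001 = 0.2127 → 21.27%.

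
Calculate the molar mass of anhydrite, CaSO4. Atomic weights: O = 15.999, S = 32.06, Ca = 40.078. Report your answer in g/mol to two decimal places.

136.13 g/mol

Ca: 1 × 40.078 = 40.0780
S: 1 × 32.06 = 32.0600
O: 4 × 15.999 = 63.9960
Summing the contributions gives the formula mass.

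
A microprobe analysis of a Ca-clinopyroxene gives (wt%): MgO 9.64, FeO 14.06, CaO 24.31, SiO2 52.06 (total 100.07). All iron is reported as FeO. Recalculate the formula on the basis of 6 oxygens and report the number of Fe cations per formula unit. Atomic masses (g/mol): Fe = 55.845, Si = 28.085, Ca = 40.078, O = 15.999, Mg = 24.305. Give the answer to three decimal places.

0.451 Fe apfu

MgO (M=40.304): mol = 0.23918; Mg = 0.23918, O = 0.23918.
FeO (M=71.844): mol = 0.19570; Fe = 0.19570, O = 0.19570.
CaO (M=56.077): mol = 0.43351; Ca = 0.43351, O = 0.43351.
SiO2 (M=60.083): mol = 0.86647; Si = 0.86647, O = 1.73294.
ΣO = 2.60133; factor = 6/ΣO = 2.30651.
Fe apfu = 0.19570 × 2.30651 = 0.451.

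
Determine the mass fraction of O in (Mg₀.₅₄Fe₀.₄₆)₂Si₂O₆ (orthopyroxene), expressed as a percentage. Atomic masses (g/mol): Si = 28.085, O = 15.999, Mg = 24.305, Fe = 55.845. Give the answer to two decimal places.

Formula mass = 1.08·24.305 + 0.92·55.845 + 2·28.085 + 6·15.999 = 229.791 g/mol, of which 95.994 g is O.
So O makes up 95.994/229.791 = 0.4177 of the mass, i.e. 41.77%.

41.77 weight percent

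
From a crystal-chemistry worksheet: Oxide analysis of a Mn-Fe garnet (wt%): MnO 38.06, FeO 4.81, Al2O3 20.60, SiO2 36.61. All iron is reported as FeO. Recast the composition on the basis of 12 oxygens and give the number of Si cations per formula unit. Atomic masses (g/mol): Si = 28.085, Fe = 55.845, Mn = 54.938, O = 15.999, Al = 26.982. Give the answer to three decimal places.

3.011 Si apfu

MnO: 38.06/70.937 = 0.53653 mol → 0.53653 mol Mn, 0.53653 mol O.
FeO: 4.81/71.844 = 0.06695 mol → 0.06695 mol Fe, 0.06695 mol O.
Al2O3: 20.60/101.961 = 0.20204 mol → 0.40408 mol Al, 0.60612 mol O.
SiO2: 36.61/60.083 = 0.60932 mol → 0.60932 mol Si, 1.21864 mol O.
Total oxygen = 2.42824 mol. Normalization factor = 12/2.42824 = 4.94185.
Si per 12 O = 0.60932 × 4.94185 = 3.011.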